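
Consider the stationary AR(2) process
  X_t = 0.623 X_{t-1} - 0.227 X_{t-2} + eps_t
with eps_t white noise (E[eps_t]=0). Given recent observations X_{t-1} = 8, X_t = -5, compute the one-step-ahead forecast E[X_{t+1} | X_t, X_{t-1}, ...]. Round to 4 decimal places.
E[X_{t+1} \mid \mathcal F_t] = -4.9310

For an AR(p) model X_t = c + sum_i phi_i X_{t-i} + eps_t, the
one-step-ahead conditional mean is
  E[X_{t+1} | X_t, ...] = c + sum_i phi_i X_{t+1-i}.
Substitute known values:
  E[X_{t+1} | ...] = (0.623) * (-5) + (-0.227) * (8)
                   = -4.9310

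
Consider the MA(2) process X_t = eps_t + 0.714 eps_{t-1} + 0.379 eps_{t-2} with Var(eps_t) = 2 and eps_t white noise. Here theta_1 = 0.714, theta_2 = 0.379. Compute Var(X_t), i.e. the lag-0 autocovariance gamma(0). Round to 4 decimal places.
\gamma(0) = 3.3069

For an MA(q) process X_t = eps_t + sum_i theta_i eps_{t-i} with
Var(eps_t) = sigma^2, the variance is
  gamma(0) = sigma^2 * (1 + sum_i theta_i^2).
  sum_i theta_i^2 = (0.714)^2 + (0.379)^2 = 0.509796 + 0.143641 = 0.653437.
  gamma(0) = 2 * (1 + 0.653437) = 2 * 1.653437 = 3.306874, which rounds to 3.3069.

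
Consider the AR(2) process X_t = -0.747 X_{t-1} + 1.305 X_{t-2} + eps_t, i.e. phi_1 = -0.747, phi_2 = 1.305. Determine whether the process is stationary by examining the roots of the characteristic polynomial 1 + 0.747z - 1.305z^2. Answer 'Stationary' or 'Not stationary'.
\text{Not stationary}

The AR(p) characteristic polynomial is P(z) = 1 + 0.747z - 1.305z^2.
Stationarity requires all roots to lie outside the unit circle, i.e. |z| > 1 for every root.
Set 1 + (0.747) z + (-1.305) z^2 = 0, i.e. a z^2 + b z + c = 0 with a = -1.305, b = 0.747, c = 1.
Discriminant D = b^2 - 4ac = (0.747)^2 - 4*(-1.305)*1 = 0.558009 - (-5.22) = 5.778009.
D >= 0, so the roots are real: z = (-b +/- sqrt(D)) / (2a) = (-0.747 +/- 2.403749) / (-2.61).
  z_1 = (-0.747 + 2.403749) / (-2.61) = -0.6348,   |z_1| = 0.6348.
  z_2 = (-0.747 - 2.403749) / (-2.61) = 1.2072,   |z_2| = 1.2072.
Moduli of all roots: 0.6348, 1.2072.
All moduli strictly greater than 1? No.
Verdict: Not stationary.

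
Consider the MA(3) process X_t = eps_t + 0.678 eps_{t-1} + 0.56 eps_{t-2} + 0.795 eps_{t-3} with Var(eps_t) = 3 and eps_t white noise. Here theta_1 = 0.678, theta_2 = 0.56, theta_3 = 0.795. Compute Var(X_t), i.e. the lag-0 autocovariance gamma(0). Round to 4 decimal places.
\gamma(0) = 7.2159

For an MA(q) process X_t = eps_t + sum_i theta_i eps_{t-i} with
Var(eps_t) = sigma^2, the variance is
  gamma(0) = sigma^2 * (1 + sum_i theta_i^2).
  sum_i theta_i^2 = (0.678)^2 + (0.56)^2 + (0.795)^2 = 0.459684 + 0.3136 + 0.632025 = 1.405309.
  gamma(0) = 3 * (1 + 1.405309) = 3 * 2.405309 = 7.215927, which rounds to 7.2159.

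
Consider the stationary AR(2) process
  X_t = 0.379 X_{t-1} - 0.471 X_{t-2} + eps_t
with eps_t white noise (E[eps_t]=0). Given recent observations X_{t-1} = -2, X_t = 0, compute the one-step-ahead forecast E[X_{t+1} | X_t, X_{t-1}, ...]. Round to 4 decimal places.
E[X_{t+1} \mid \mathcal F_t] = 0.9420

For an AR(p) model X_t = c + sum_i phi_i X_{t-i} + eps_t, the
one-step-ahead conditional mean is
  E[X_{t+1} | X_t, ...] = c + sum_i phi_i X_{t+1-i}.
Substitute known values:
  E[X_{t+1} | ...] = (0.379) * (0) + (-0.471) * (-2)
                   = 0.9420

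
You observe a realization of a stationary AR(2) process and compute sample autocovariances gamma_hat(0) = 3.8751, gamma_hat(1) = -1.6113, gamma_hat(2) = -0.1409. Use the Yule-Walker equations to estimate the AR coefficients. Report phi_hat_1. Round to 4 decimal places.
\hat\phi_{1} = -0.5210

The Yule-Walker equations for an AR(p) process read, in matrix form,
  Gamma_p phi = r_p,   with   (Gamma_p)_{ij} = gamma(|i - j|),
                       (r_p)_i = gamma(i),   i,j = 1..p.
Substitute the sample gammas (Toeplitz matrix and right-hand side of size 2):
  Gamma_p = [[3.8751, -1.6113], [-1.6113, 3.8751]]
  r_p     = [-1.6113, -0.1409]
Written out:
  3.8751 phi_1 - 1.6113 phi_2 = -1.6113
  -1.6113 phi_1 + 3.8751 phi_2 = -0.1409
Solve by Cramer's rule:
  det = gamma(0)^2 - gamma(1)^2 = (3.8751)^2 - (-1.6113)^2 = 15.01640001 - 2.59628769 = 12.42011232
  phi_hat_1 = [gamma(1) gamma(0) - gamma(1) gamma(2)] / det = [(-1.6113)(3.8751) - (-1.6113)(-0.1409)] / 12.42011232 = -6.4709808 / 12.42011232 = -0.521
  phi_hat_2 = [gamma(0) gamma(2) - gamma(1)^2] / det = [(3.8751)(-0.1409) - (-1.6113)^2] / 12.42011232 = -3.14228928 / 12.42011232 = -0.253
So phi_hat = [-0.5210, -0.2530].
Therefore phi_hat_1 = -0.5210.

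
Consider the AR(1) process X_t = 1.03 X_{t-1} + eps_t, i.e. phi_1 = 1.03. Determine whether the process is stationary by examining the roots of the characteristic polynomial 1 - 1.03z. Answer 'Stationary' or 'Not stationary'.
\text{Not stationary}

The AR(p) characteristic polynomial is P(z) = 1 - 1.03z.
Stationarity requires all roots to lie outside the unit circle, i.e. |z| > 1 for every root.
This is linear in z: 1 + (-1.03) z = 0  =>  z = -1/(-1.03) = 0.970874,  |z| = 0.970874.
Moduli of all roots: 0.9709.
All moduli strictly greater than 1? No.
Verdict: Not stationary.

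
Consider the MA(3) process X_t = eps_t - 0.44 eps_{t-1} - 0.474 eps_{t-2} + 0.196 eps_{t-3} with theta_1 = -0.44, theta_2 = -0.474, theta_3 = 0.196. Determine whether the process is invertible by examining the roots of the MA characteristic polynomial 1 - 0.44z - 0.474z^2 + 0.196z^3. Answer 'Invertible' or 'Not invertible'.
\text{Invertible}

The MA(q) characteristic polynomial is P(z) = 1 - 0.44z - 0.474z^2 + 0.196z^3.
Invertibility requires all roots to lie outside the unit circle, i.e. |z| > 1 for every root.
Degree 3: look for a simple real root z0 first, then factor out (1 - z/z0) and solve the remaining quadratic.
Testing z0 = 2.5: P(2.5) = 1 + (-0.44)(2.5) + (-0.474)(2.5)^2 + (0.196)(2.5)^3
  = 1 + (-1.1) + (-2.9625) + (3.0625) = 0.  So z_0 = 2.5 is a root, |z_0| = 2.5.
Divide out the factor (1 - 0.4 z) = (1 - z/z0) (since 1/z0 = 0.4):
  P(z) = (1 - 0.4 z)(1 + (-0.04) z + (-0.49) z^2)
  [check: z-coef -0.04 - (0.4) = -0.44; z^2-coef -0.49 - (0.4)(-0.04) = -0.474; z^3-coef -(0.4)(-0.49) = 0.196.]
Remaining roots from the quadratic factor 1 + (-0.04) z + (-0.49) z^2:
  Set 1 + (-0.04) z + (-0.49) z^2 = 0, i.e. a z^2 + b z + c = 0 with a = -0.49, b = -0.04, c = 1.
  Discriminant D = b^2 - 4ac = (-0.04)^2 - 4*(-0.49)*1 = 0.0016 - (-1.96) = 1.9616.
  D >= 0, so the roots are real: z = (-b +/- sqrt(D)) / (2a) = (0.04 +/- 1.400571) / (-0.98).
    z_1 = (0.04 + 1.400571) / (-0.98) = -1.47,   |z_1| = 1.47.
    z_2 = (0.04 - 1.400571) / (-0.98) = 1.3883,   |z_2| = 1.3883.
Moduli of all roots: 2.5000, 1.4700, 1.3883.
All moduli strictly greater than 1? Yes.
Verdict: Invertible.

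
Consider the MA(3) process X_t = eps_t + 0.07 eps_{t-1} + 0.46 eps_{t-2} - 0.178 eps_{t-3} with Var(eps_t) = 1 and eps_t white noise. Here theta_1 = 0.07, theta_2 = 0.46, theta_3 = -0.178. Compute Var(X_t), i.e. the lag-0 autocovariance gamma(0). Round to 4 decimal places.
\gamma(0) = 1.2482

For an MA(q) process X_t = eps_t + sum_i theta_i eps_{t-i} with
Var(eps_t) = sigma^2, the variance is
  gamma(0) = sigma^2 * (1 + sum_i theta_i^2).
  sum_i theta_i^2 = (0.07)^2 + (0.46)^2 + (-0.178)^2 = 0.0049 + 0.2116 + 0.031684 = 0.248184.
  gamma(0) = 1 * (1 + 0.248184) = 1 * 1.248184 = 1.248184, which rounds to 1.2482.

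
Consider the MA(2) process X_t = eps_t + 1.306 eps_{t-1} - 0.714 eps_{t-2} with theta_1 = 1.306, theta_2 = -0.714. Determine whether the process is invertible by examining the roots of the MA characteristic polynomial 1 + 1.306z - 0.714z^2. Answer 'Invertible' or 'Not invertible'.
\text{Not invertible}

The MA(q) characteristic polynomial is P(z) = 1 + 1.306z - 0.714z^2.
Invertibility requires all roots to lie outside the unit circle, i.e. |z| > 1 for every root.
Set 1 + (1.306) z + (-0.714) z^2 = 0, i.e. a z^2 + b z + c = 0 with a = -0.714, b = 1.306, c = 1.
Discriminant D = b^2 - 4ac = (1.306)^2 - 4*(-0.714)*1 = 1.705636 - (-2.856) = 4.561636.
D >= 0, so the roots are real: z = (-b +/- sqrt(D)) / (2a) = (-1.306 +/- 2.135799) / (-1.428).
  z_1 = (-1.306 + 2.135799) / (-1.428) = -0.5811,   |z_1| = 0.5811.
  z_2 = (-1.306 - 2.135799) / (-1.428) = 2.4102,   |z_2| = 2.4102.
Moduli of all roots: 0.5811, 2.4102.
All moduli strictly greater than 1? No.
Verdict: Not invertible.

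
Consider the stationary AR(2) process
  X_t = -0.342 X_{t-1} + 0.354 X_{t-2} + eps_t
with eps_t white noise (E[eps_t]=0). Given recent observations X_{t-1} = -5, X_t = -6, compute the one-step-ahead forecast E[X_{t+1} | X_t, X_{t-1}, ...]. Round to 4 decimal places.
E[X_{t+1} \mid \mathcal F_t] = 0.2820

For an AR(p) model X_t = c + sum_i phi_i X_{t-i} + eps_t, the
one-step-ahead conditional mean is
  E[X_{t+1} | X_t, ...] = c + sum_i phi_i X_{t+1-i}.
Substitute known values:
  E[X_{t+1} | ...] = (-0.342) * (-6) + (0.354) * (-5)
                   = 0.2820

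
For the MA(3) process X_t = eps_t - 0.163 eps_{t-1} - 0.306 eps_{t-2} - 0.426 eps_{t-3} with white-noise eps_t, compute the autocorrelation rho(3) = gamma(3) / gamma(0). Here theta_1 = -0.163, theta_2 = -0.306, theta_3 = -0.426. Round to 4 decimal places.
\rho(3) = -0.3273

For an MA(q) process with theta_0 = 1, the autocovariance is
  gamma(k) = sigma^2 * sum_{i=0..q-k} theta_i * theta_{i+k},
and rho(k) = gamma(k) / gamma(0). Sigma^2 cancels.
  numerator   = (1)*(-0.426) = -0.426.
  denominator = (1)^2 + (-0.163)^2 + (-0.306)^2 + (-0.426)^2 = 1.301681.
  rho(3) = -0.426 / 1.301681 = -0.3273.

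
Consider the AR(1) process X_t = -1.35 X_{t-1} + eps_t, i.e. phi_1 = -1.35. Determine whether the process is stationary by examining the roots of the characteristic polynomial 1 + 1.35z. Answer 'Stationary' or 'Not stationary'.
\text{Not stationary}

The AR(p) characteristic polynomial is P(z) = 1 + 1.35z.
Stationarity requires all roots to lie outside the unit circle, i.e. |z| > 1 for every root.
This is linear in z: 1 + (1.35) z = 0  =>  z = -1/(1.35) = -0.740741,  |z| = 0.740741.
Moduli of all roots: 0.7407.
All moduli strictly greater than 1? No.
Verdict: Not stationary.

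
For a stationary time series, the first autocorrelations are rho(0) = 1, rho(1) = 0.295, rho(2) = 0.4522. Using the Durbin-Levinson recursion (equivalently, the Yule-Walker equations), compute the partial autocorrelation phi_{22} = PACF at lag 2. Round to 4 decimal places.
\phi_{22} = 0.4000

The PACF at lag k is phi_{kk}, the last component of the solution
to the Yule-Walker system G_k phi = r_k where
  (G_k)_{ij} = rho(|i - j|), (r_k)_i = rho(i), i,j = 1..k.
Equivalently, Durbin-Levinson gives phi_{kk} iteratively:
  phi_{11} = rho(1)
  phi_{kk} = [rho(k) - sum_{j=1..k-1} phi_{k-1,j} rho(k-j)]
            / [1 - sum_{j=1..k-1} phi_{k-1,j} rho(j)],
  phi_{k,j} = phi_{k-1,j} - phi_{kk} phi_{k-1,k-j},  j = 1..k-1.
Step k = 1:
  phi_11 = rho(1) = 0.295.
Step k = 2:
  phi_22 = [rho(2) - phi_11 rho(1)] / [1 - phi_11 rho(1)] = [0.4522 - (0.295)(0.295)] / [1 - (0.295)(0.295)]
         = 0.365175 / 0.912975 = 0.4.
Therefore phi_{22} = 0.4000.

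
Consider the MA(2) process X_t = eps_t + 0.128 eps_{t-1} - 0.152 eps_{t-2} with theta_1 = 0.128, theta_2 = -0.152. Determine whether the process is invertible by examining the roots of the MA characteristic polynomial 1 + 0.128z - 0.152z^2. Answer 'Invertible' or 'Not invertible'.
\text{Invertible}

The MA(q) characteristic polynomial is P(z) = 1 + 0.128z - 0.152z^2.
Invertibility requires all roots to lie outside the unit circle, i.e. |z| > 1 for every root.
Set 1 + (0.128) z + (-0.152) z^2 = 0, i.e. a z^2 + b z + c = 0 with a = -0.152, b = 0.128, c = 1.
Discriminant D = b^2 - 4ac = (0.128)^2 - 4*(-0.152)*1 = 0.016384 - (-0.608) = 0.624384.
D >= 0, so the roots are real: z = (-b +/- sqrt(D)) / (2a) = (-0.128 +/- 0.79018) / (-0.304).
  z_1 = (-0.128 + 0.79018) / (-0.304) = -2.1782,   |z_1| = 2.1782.
  z_2 = (-0.128 - 0.79018) / (-0.304) = 3.0203,   |z_2| = 3.0203.
Moduli of all roots: 2.1782, 3.0203.
All moduli strictly greater than 1? Yes.
Verdict: Invertible.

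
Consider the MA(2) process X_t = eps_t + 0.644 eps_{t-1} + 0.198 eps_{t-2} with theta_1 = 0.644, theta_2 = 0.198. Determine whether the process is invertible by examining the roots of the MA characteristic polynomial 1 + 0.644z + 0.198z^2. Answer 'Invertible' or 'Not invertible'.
\text{Invertible}

The MA(q) characteristic polynomial is P(z) = 1 + 0.644z + 0.198z^2.
Invertibility requires all roots to lie outside the unit circle, i.e. |z| > 1 for every root.
Set 1 + (0.644) z + (0.198) z^2 = 0, i.e. a z^2 + b z + c = 0 with a = 0.198, b = 0.644, c = 1.
Discriminant D = b^2 - 4ac = (0.644)^2 - 4*(0.198)*1 = 0.414736 - (0.792) = -0.377264.
D < 0, so the roots are the complex-conjugate pair z = (-b +/- i sqrt(-D)) / (2a) = -1.6263 +/- 1.5511i.
For a conjugate pair |z|^2 = z * conj(z) = (product of roots) = c/a = 1/(0.198) = 5.050505, so |z| = sqrt(5.050505) = 2.2473 for both roots.
Moduli of all roots: 2.2473, 2.2473.
All moduli strictly greater than 1? Yes.
Verdict: Invertible.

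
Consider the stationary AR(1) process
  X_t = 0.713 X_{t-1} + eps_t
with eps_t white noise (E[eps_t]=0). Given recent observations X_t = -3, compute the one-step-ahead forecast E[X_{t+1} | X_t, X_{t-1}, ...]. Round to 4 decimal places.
E[X_{t+1} \mid \mathcal F_t] = -2.1390

For an AR(p) model X_t = c + sum_i phi_i X_{t-i} + eps_t, the
one-step-ahead conditional mean is
  E[X_{t+1} | X_t, ...] = c + sum_i phi_i X_{t+1-i}.
Substitute known values:
  E[X_{t+1} | ...] = (0.713) * (-3)
                   = -2.1390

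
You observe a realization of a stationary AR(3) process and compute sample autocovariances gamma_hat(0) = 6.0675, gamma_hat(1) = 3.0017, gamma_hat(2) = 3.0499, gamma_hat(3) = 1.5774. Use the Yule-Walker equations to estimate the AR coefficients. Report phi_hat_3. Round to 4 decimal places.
\hat\phi_{3} = -0.1090

The Yule-Walker equations for an AR(p) process read, in matrix form,
  Gamma_p phi = r_p,   with   (Gamma_p)_{ij} = gamma(|i - j|),
                       (r_p)_i = gamma(i),   i,j = 1..p.
Substitute the sample gammas (Toeplitz matrix and right-hand side of size 3):
  Gamma_p = [[6.0675, 3.0017, 3.0499], [3.0017, 6.0675, 3.0017], [3.0499, 3.0017, 6.0675]]
  r_p     = [3.0017, 3.0499, 1.5774]
Written out (R1..R3):
  (R1) 6.0675 phi_1 + 3.0017 phi_2 + 3.0499 phi_3 = 3.0017
  (R2) 3.0017 phi_1 + 6.0675 phi_2 + 3.0017 phi_3 = 3.0499
  (R3) 3.0499 phi_1 + 3.0017 phi_2 + 6.0675 phi_3 = 1.5774
Gaussian elimination:
  R2 <- R2 - (3.0017/6.0675) R1 = R2 - (0.494718) R1:  4.582506 phi_2 + 1.49286 phi_3 = 1.564906
  R3 <- R3 - (3.0499/6.0675) R1 = R3 - (0.502662) R1:  1.49286 phi_2 + 4.534432 phi_3 = 0.06856
  R3 <- R3 - (1.49286/4.582506) R2 = R3 - (0.325774) R2:  4.048097 phi_3 = -0.441245
Back-substitution:
  phi_hat_3 = -0.441245 / 4.048097 = -0.109001
  phi_hat_2 = (1.564906 - (1.49286)(-0.109001)) / 4.582506 = 0.377005
  phi_hat_1 = (3.0017 - (3.0017)(0.377005) - (3.0499)(-0.109001)) / 6.0675 = 0.362997
So phi_hat = [0.3630, 0.3770, -0.1090].
Therefore phi_hat_3 = -0.1090.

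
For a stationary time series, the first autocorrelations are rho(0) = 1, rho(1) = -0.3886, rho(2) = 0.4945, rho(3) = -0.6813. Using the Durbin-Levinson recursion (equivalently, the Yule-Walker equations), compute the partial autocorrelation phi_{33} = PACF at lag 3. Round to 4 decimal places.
\phi_{33} = -0.5770

The PACF at lag k is phi_{kk}, the last component of the solution
to the Yule-Walker system G_k phi = r_k where
  (G_k)_{ij} = rho(|i - j|), (r_k)_i = rho(i), i,j = 1..k.
Equivalently, Durbin-Levinson gives phi_{kk} iteratively:
  phi_{11} = rho(1)
  phi_{kk} = [rho(k) - sum_{j=1..k-1} phi_{k-1,j} rho(k-j)]
            / [1 - sum_{j=1..k-1} phi_{k-1,j} rho(j)],
  phi_{k,j} = phi_{k-1,j} - phi_{kk} phi_{k-1,k-j},  j = 1..k-1.
Step k = 1:
  phi_11 = rho(1) = -0.3886.
Step k = 2:
  phi_22 = [rho(2) - phi_11 rho(1)] / [1 - phi_11 rho(1)] = [0.4945 - (-0.3886)(-0.3886)] / [1 - (-0.3886)(-0.3886)]
         = 0.34349004 / 0.84899004 = 0.404587.
  Update: phi_21 = phi_11 - phi_22 phi_11 = -0.3886 - (0.404587)(-0.3886) = -0.231378.
Step k = 3:
  phi_33 = [rho(3) - phi_21 rho(2) - phi_22 rho(1)] / [1 - phi_21 rho(1) - phi_22 rho(2)]
    numerator   = -0.6813 - (-0.231378)(0.4945) - (0.404587)(-0.3886) = -0.40966139
    denominator = 1 - (-0.231378)(-0.3886) - (0.404587)(0.4945) = 0.71001855
  phi_33 = -0.40966139 / 0.71001855 = -0.577.
Therefore phi_{33} = -0.5770.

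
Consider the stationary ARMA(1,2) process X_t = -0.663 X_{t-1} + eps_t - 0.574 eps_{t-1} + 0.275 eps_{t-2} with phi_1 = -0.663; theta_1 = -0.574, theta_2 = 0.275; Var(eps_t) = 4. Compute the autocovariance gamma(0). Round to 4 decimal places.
\gamma(0) = 18.6806

Multiply the model equation by X_{t-k} and take expectations. With theta_0 = psi_0 = 1 and psi_j the MA(infinity) weights, this gives
  gamma(k) - sum_i phi_i gamma(k-i) = c_k,
  c_k = sigma^2 * sum_{j=k..q} theta_j psi_{j-k}   (c_k = 0 for k > q),
using gamma(-m) = gamma(m).
psi-weights needed (psi_j = theta_j + sum_i phi_i psi_{j-i}):
  psi_1 = theta_1 + phi_1 = -0.574 + (-0.663) = -1.237
  psi_2 = theta_2 + phi_1 psi_1 = 0.275 + (-0.663)(-1.237) = 1.095131
Right-hand sides:
  c_0 = sigma^2 (1 + theta_1 psi_1 + theta_2 psi_2) = 4 * (1 + (-0.574)(-1.237) + (0.275)(1.095131)) = 4 * 2.011199 = 8.044796
  c_1 = sigma^2 (theta_1 + theta_2 psi_1) = 4 * (-0.574 + (0.275)(-1.237)) = -3.6567
  c_2 = sigma^2 theta_2 = 4 * (0.275) = 1.1
Equations for k = 0 and k = 1 (AR order 1):
  gamma(0) = phi_1 gamma(1) + c_0
  gamma(1) = phi_1 gamma(0) + c_1
Substituting the second into the first: gamma(0) (1 - phi_1^2) = c_0 + phi_1 c_1, so
  gamma(0) = (c_0 + phi_1 c_1) / (1 - phi_1^2) = (8.044796 + (-0.663)(-3.6567)) / (1 - (-0.663)^2) = 10.469188 / 0.560431 = 18.680602.
Therefore gamma(0) = 18.6806 (to 4 decimal places).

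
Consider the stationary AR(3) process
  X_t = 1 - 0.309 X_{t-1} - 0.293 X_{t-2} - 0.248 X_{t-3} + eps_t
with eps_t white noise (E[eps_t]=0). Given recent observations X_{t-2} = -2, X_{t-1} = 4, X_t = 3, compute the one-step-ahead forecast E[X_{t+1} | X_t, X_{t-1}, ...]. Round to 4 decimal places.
E[X_{t+1} \mid \mathcal F_t] = -0.6030

For an AR(p) model X_t = c + sum_i phi_i X_{t-i} + eps_t, the
one-step-ahead conditional mean is
  E[X_{t+1} | X_t, ...] = c + sum_i phi_i X_{t+1-i}.
Substitute known values:
  E[X_{t+1} | ...] = 1 + (-0.309) * (3) + (-0.293) * (4) + (-0.248) * (-2)
                   = -0.6030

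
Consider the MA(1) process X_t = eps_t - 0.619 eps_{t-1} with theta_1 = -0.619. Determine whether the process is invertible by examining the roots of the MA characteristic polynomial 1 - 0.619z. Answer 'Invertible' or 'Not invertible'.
\text{Invertible}

The MA(q) characteristic polynomial is P(z) = 1 - 0.619z.
Invertibility requires all roots to lie outside the unit circle, i.e. |z| > 1 for every root.
This is linear in z: 1 + (-0.619) z = 0  =>  z = -1/(-0.619) = 1.615509,  |z| = 1.615509.
Moduli of all roots: 1.6155.
All moduli strictly greater than 1? Yes.
Verdict: Invertible.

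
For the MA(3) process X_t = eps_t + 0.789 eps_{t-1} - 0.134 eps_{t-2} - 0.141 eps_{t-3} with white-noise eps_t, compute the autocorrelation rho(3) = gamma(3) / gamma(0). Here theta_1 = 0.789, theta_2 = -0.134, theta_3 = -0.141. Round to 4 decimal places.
\rho(3) = -0.0849

For an MA(q) process with theta_0 = 1, the autocovariance is
  gamma(k) = sigma^2 * sum_{i=0..q-k} theta_i * theta_{i+k},
and rho(k) = gamma(k) / gamma(0). Sigma^2 cancels.
  numerator   = (1)*(-0.141) = -0.141.
  denominator = (1)^2 + (0.789)^2 + (-0.134)^2 + (-0.141)^2 = 1.660358.
  rho(3) = -0.141 / 1.660358 = -0.0849.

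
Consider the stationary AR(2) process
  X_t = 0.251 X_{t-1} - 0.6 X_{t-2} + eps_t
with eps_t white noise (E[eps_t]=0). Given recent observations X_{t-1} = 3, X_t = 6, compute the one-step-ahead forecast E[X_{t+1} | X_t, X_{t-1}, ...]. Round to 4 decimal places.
E[X_{t+1} \mid \mathcal F_t] = -0.2940

For an AR(p) model X_t = c + sum_i phi_i X_{t-i} + eps_t, the
one-step-ahead conditional mean is
  E[X_{t+1} | X_t, ...] = c + sum_i phi_i X_{t+1-i}.
Substitute known values:
  E[X_{t+1} | ...] = (0.251) * (6) + (-0.6) * (3)
                   = -0.2940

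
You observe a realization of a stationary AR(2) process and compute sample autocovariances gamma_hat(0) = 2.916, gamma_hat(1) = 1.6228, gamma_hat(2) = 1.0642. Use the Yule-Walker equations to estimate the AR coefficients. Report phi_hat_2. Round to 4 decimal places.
\hat\phi_{2} = 0.0800

The Yule-Walker equations for an AR(p) process read, in matrix form,
  Gamma_p phi = r_p,   with   (Gamma_p)_{ij} = gamma(|i - j|),
                       (r_p)_i = gamma(i),   i,j = 1..p.
Substitute the sample gammas (Toeplitz matrix and right-hand side of size 2):
  Gamma_p = [[2.916, 1.6228], [1.6228, 2.916]]
  r_p     = [1.6228, 1.0642]
Written out:
  2.916 phi_1 + 1.6228 phi_2 = 1.6228
  1.6228 phi_1 + 2.916 phi_2 = 1.0642
Solve by Cramer's rule:
  det = gamma(0)^2 - gamma(1)^2 = (2.916)^2 - (1.6228)^2 = 8.503056 - 2.63347984 = 5.86957616
  phi_hat_1 = [gamma(1) gamma(0) - gamma(1) gamma(2)] / det = [(1.6228)(2.916) - (1.6228)(1.0642)] / 5.86957616 = 3.00510104 / 5.86957616 = 0.512
  phi_hat_2 = [gamma(0) gamma(2) - gamma(1)^2] / det = [(2.916)(1.0642) - (1.6228)^2] / 5.86957616 = 0.46972736 / 5.86957616 = 0.08
So phi_hat = [0.5120, 0.0800].
Therefore phi_hat_2 = 0.0800.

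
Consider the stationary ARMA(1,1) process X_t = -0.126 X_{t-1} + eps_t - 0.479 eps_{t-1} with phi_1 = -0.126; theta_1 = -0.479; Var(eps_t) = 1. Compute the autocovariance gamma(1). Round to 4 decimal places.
\gamma(1) = -0.6519

Multiply the model equation by X_{t-k} and take expectations. With theta_0 = psi_0 = 1 and psi_j the MA(infinity) weights, this gives
  gamma(k) - sum_i phi_i gamma(k-i) = c_k,
  c_k = sigma^2 * sum_{j=k..q} theta_j psi_{j-k}   (c_k = 0 for k > q),
using gamma(-m) = gamma(m).
psi-weights needed (psi_j = theta_j + sum_i phi_i psi_{j-i}):
  psi_1 = theta_1 + phi_1 = -0.479 + (-0.126) = -0.605
Right-hand sides:
  c_0 = sigma^2 (1 + theta_1 psi_1) = 1 * (1 + (-0.479)(-0.605)) = 1 * 1.289795 = 1.289795
  c_1 = sigma^2 theta_1 = 1 * (-0.479) = -0.479
  c_2 = 0
Equations for k = 0 and k = 1 (AR order 1):
  gamma(0) = phi_1 gamma(1) + c_0
  gamma(1) = phi_1 gamma(0) + c_1
Substituting the second into the first: gamma(0) (1 - phi_1^2) = c_0 + phi_1 c_1, so
  gamma(0) = (c_0 + phi_1 c_1) / (1 - phi_1^2) = (1.289795 + (-0.126)(-0.479)) / (1 - (-0.126)^2) = 1.350149 / 0.984124 = 1.37193.
  gamma(1) = phi_1 gamma(0) + c_1 = (-0.126)(1.37193) + (-0.479) = -0.651863.
Therefore gamma(1) = -0.6519 (to 4 decimal places).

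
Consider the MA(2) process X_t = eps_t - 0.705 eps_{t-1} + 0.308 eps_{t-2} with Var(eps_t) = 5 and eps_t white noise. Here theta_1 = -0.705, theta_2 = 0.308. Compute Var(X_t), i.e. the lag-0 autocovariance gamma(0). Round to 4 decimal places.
\gamma(0) = 7.9594

For an MA(q) process X_t = eps_t + sum_i theta_i eps_{t-i} with
Var(eps_t) = sigma^2, the variance is
  gamma(0) = sigma^2 * (1 + sum_i theta_i^2).
  sum_i theta_i^2 = (-0.705)^2 + (0.308)^2 = 0.497025 + 0.094864 = 0.591889.
  gamma(0) = 5 * (1 + 0.591889) = 5 * 1.591889 = 7.959445, which rounds to 7.9594.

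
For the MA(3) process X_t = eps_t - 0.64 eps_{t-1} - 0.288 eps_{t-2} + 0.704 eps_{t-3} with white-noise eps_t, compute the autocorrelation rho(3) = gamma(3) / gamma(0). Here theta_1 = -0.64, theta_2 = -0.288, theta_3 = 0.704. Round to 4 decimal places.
\rho(3) = 0.3541

For an MA(q) process with theta_0 = 1, the autocovariance is
  gamma(k) = sigma^2 * sum_{i=0..q-k} theta_i * theta_{i+k},
and rho(k) = gamma(k) / gamma(0). Sigma^2 cancels.
  numerator   = (1)*(0.704) = 0.704.
  denominator = (1)^2 + (-0.64)^2 + (-0.288)^2 + (0.704)^2 = 1.98816.
  rho(3) = 0.704 / 1.98816 = 0.3541.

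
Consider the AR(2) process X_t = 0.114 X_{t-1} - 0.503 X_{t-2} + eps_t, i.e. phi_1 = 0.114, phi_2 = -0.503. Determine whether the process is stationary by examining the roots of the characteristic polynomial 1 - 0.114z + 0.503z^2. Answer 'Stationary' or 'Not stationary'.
\text{Stationary}

The AR(p) characteristic polynomial is P(z) = 1 - 0.114z + 0.503z^2.
Stationarity requires all roots to lie outside the unit circle, i.e. |z| > 1 for every root.
Set 1 + (-0.114) z + (0.503) z^2 = 0, i.e. a z^2 + b z + c = 0 with a = 0.503, b = -0.114, c = 1.
Discriminant D = b^2 - 4ac = (-0.114)^2 - 4*(0.503)*1 = 0.012996 - (2.012) = -1.999004.
D < 0, so the roots are the complex-conjugate pair z = (-b +/- i sqrt(-D)) / (2a) = 0.1133 +/- 1.4054i.
For a conjugate pair |z|^2 = z * conj(z) = (product of roots) = c/a = 1/(0.503) = 1.988072, so |z| = sqrt(1.988072) = 1.41 for both roots.
Moduli of all roots: 1.4100, 1.4100.
All moduli strictly greater than 1? Yes.
Verdict: Stationary.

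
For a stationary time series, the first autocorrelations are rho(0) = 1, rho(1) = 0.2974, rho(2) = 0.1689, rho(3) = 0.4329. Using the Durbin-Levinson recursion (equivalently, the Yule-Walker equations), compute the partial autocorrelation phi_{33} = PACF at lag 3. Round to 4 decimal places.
\phi_{33} = 0.3990

The PACF at lag k is phi_{kk}, the last component of the solution
to the Yule-Walker system G_k phi = r_k where
  (G_k)_{ij} = rho(|i - j|), (r_k)_i = rho(i), i,j = 1..k.
Equivalently, Durbin-Levinson gives phi_{kk} iteratively:
  phi_{11} = rho(1)
  phi_{kk} = [rho(k) - sum_{j=1..k-1} phi_{k-1,j} rho(k-j)]
            / [1 - sum_{j=1..k-1} phi_{k-1,j} rho(j)],
  phi_{k,j} = phi_{k-1,j} - phi_{kk} phi_{k-1,k-j},  j = 1..k-1.
Step k = 1:
  phi_11 = rho(1) = 0.2974.
Step k = 2:
  phi_22 = [rho(2) - phi_11 rho(1)] / [1 - phi_11 rho(1)] = [0.1689 - (0.2974)(0.2974)] / [1 - (0.2974)(0.2974)]
         = 0.08045324 / 0.91155324 = 0.08826.
  Update: phi_21 = phi_11 - phi_22 phi_11 = 0.2974 - (0.08826)(0.2974) = 0.271152.
Step k = 3:
  phi_33 = [rho(3) - phi_21 rho(2) - phi_22 rho(1)] / [1 - phi_21 rho(1) - phi_22 rho(2)]
    numerator   = 0.4329 - (0.271152)(0.1689) - (0.08826)(0.2974) = 0.36085411
    denominator = 1 - (0.271152)(0.2974) - (0.08826)(0.1689) = 0.90445248
  phi_33 = 0.36085411 / 0.90445248 = 0.399.
Therefore phi_{33} = 0.3990.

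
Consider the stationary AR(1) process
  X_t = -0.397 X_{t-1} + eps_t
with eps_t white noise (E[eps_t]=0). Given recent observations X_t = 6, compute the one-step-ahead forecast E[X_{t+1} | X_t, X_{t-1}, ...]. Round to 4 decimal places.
E[X_{t+1} \mid \mathcal F_t] = -2.3820

For an AR(p) model X_t = c + sum_i phi_i X_{t-i} + eps_t, the
one-step-ahead conditional mean is
  E[X_{t+1} | X_t, ...] = c + sum_i phi_i X_{t+1-i}.
Substitute known values:
  E[X_{t+1} | ...] = (-0.397) * (6)
                   = -2.3820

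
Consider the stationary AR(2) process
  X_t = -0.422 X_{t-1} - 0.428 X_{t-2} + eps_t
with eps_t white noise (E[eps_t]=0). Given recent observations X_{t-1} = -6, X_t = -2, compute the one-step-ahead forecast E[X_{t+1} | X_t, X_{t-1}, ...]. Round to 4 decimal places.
E[X_{t+1} \mid \mathcal F_t] = 3.4120

For an AR(p) model X_t = c + sum_i phi_i X_{t-i} + eps_t, the
one-step-ahead conditional mean is
  E[X_{t+1} | X_t, ...] = c + sum_i phi_i X_{t+1-i}.
Substitute known values:
  E[X_{t+1} | ...] = (-0.422) * (-2) + (-0.428) * (-6)
                   = 3.4120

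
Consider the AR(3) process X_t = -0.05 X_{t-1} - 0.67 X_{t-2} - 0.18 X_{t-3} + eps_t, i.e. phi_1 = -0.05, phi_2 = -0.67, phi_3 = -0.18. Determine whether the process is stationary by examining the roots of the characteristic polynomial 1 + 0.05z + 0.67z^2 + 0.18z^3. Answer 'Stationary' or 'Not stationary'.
\text{Stationary}

The AR(p) characteristic polynomial is P(z) = 1 + 0.05z + 0.67z^2 + 0.18z^3.
Stationarity requires all roots to lie outside the unit circle, i.e. |z| > 1 for every root.
Degree 3: look for a simple real root z0 first, then factor out (1 - z/z0) and solve the remaining quadratic.
Testing z0 = -4: P(-4) = 1 + (0.05)(-4) + (0.67)(-4)^2 + (0.18)(-4)^3
  = 1 + (-0.2) + (10.72) + (-11.52) = 0.  So z_0 = -4 is a root, |z_0| = 4.
Divide out the factor (1 + 0.25 z) = (1 - z/z0) (since 1/z0 = -0.25):
  P(z) = (1 + 0.25 z)(1 + (-0.2) z + (0.72) z^2)
  [check: z-coef -0.2 - (-0.25) = 0.05; z^2-coef 0.72 - (-0.25)(-0.2) = 0.67; z^3-coef -(-0.25)(0.72) = 0.18.]
Remaining roots from the quadratic factor 1 + (-0.2) z + (0.72) z^2:
  Set 1 + (-0.2) z + (0.72) z^2 = 0, i.e. a z^2 + b z + c = 0 with a = 0.72, b = -0.2, c = 1.
  Discriminant D = b^2 - 4ac = (-0.2)^2 - 4*(0.72)*1 = 0.04 - (2.88) = -2.84.
  D < 0, so the roots are the complex-conjugate pair z = (-b +/- i sqrt(-D)) / (2a) = 0.1389 +/- 1.1703i.
  For a conjugate pair |z|^2 = z * conj(z) = (product of roots) = c/a = 1/(0.72) = 1.388889, so |z| = sqrt(1.388889) = 1.1785 for both roots.
Moduli of all roots: 4.0000, 1.1785, 1.1785.
All moduli strictly greater than 1? Yes.
Verdict: Stationary.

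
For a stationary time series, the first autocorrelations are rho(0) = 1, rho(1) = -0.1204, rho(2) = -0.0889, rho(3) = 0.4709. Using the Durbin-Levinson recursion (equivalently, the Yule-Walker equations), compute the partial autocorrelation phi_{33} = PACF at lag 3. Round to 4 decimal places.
\phi_{33} = 0.4581

The PACF at lag k is phi_{kk}, the last component of the solution
to the Yule-Walker system G_k phi = r_k where
  (G_k)_{ij} = rho(|i - j|), (r_k)_i = rho(i), i,j = 1..k.
Equivalently, Durbin-Levinson gives phi_{kk} iteratively:
  phi_{11} = rho(1)
  phi_{kk} = [rho(k) - sum_{j=1..k-1} phi_{k-1,j} rho(k-j)]
            / [1 - sum_{j=1..k-1} phi_{k-1,j} rho(j)],
  phi_{k,j} = phi_{k-1,j} - phi_{kk} phi_{k-1,k-j},  j = 1..k-1.
Step k = 1:
  phi_11 = rho(1) = -0.1204.
Step k = 2:
  phi_22 = [rho(2) - phi_11 rho(1)] / [1 - phi_11 rho(1)] = [-0.0889 - (-0.1204)(-0.1204)] / [1 - (-0.1204)(-0.1204)]
         = -0.10339616 / 0.98550384 = -0.104917.
  Update: phi_21 = phi_11 - phi_22 phi_11 = -0.1204 - (-0.104917)(-0.1204) = -0.133032.
Step k = 3:
  phi_33 = [rho(3) - phi_21 rho(2) - phi_22 rho(1)] / [1 - phi_21 rho(1) - phi_22 rho(2)]
    numerator   = 0.4709 - (-0.133032)(-0.0889) - (-0.104917)(-0.1204) = 0.44644144
    denominator = 1 - (-0.133032)(-0.1204) - (-0.104917)(-0.0889) = 0.97465582
  phi_33 = 0.44644144 / 0.97465582 = 0.4581.
Therefore phi_{33} = 0.4581.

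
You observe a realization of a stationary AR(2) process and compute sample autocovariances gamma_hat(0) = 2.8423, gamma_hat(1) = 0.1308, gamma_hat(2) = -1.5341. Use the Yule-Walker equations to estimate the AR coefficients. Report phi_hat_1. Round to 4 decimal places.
\hat\phi_{1} = 0.0710

The Yule-Walker equations for an AR(p) process read, in matrix form,
  Gamma_p phi = r_p,   with   (Gamma_p)_{ij} = gamma(|i - j|),
                       (r_p)_i = gamma(i),   i,j = 1..p.
Substitute the sample gammas (Toeplitz matrix and right-hand side of size 2):
  Gamma_p = [[2.8423, 0.1308], [0.1308, 2.8423]]
  r_p     = [0.1308, -1.5341]
Written out:
  2.8423 phi_1 + 0.1308 phi_2 = 0.1308
  0.1308 phi_1 + 2.8423 phi_2 = -1.5341
Solve by Cramer's rule:
  det = gamma(0)^2 - gamma(1)^2 = (2.8423)^2 - (0.1308)^2 = 8.07866929 - 0.01710864 = 8.06156065
  phi_hat_1 = [gamma(1) gamma(0) - gamma(1) gamma(2)] / det = [(0.1308)(2.8423) - (0.1308)(-1.5341)] / 8.06156065 = 0.57243312 / 8.06156065 = 0.071
  phi_hat_2 = [gamma(0) gamma(2) - gamma(1)^2] / det = [(2.8423)(-1.5341) - (0.1308)^2] / 8.06156065 = -4.37748107 / 8.06156065 = -0.543
So phi_hat = [0.0710, -0.5430].
Therefore phi_hat_1 = 0.0710.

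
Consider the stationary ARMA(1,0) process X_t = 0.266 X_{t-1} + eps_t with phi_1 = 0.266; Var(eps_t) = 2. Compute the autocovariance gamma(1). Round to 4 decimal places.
\gamma(1) = 0.5725

Multiply the model equation by X_{t-k} and take expectations. With theta_0 = psi_0 = 1 and psi_j the MA(infinity) weights, this gives
  gamma(k) - sum_i phi_i gamma(k-i) = c_k,
  c_k = sigma^2 * sum_{j=k..q} theta_j psi_{j-k}   (c_k = 0 for k > q),
using gamma(-m) = gamma(m).
Pure AR (q = 0): c_0 = sigma^2 = 2, c_k = 0 for k >= 1.
Equations for k = 0 and k = 1 (AR order 1):
  gamma(0) = phi_1 gamma(1) + c_0
  gamma(1) = phi_1 gamma(0) + c_1
Substituting the second into the first: gamma(0) (1 - phi_1^2) = c_0 + phi_1 c_1, so
  gamma(0) = c_0 / (1 - phi_1^2) = 2 / (1 - (0.266)^2) = 2 / 0.929244 = 2.152287.
  gamma(1) = phi_1 gamma(0) = (0.266)(2.152287) = 0.572508.
Therefore gamma(1) = 0.5725 (to 4 decimal places).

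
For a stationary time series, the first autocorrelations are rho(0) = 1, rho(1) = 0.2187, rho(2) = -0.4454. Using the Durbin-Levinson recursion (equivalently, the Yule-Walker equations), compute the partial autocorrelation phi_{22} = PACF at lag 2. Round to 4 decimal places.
\phi_{22} = -0.5180

The PACF at lag k is phi_{kk}, the last component of the solution
to the Yule-Walker system G_k phi = r_k where
  (G_k)_{ij} = rho(|i - j|), (r_k)_i = rho(i), i,j = 1..k.
Equivalently, Durbin-Levinson gives phi_{kk} iteratively:
  phi_{11} = rho(1)
  phi_{kk} = [rho(k) - sum_{j=1..k-1} phi_{k-1,j} rho(k-j)]
            / [1 - sum_{j=1..k-1} phi_{k-1,j} rho(j)],
  phi_{k,j} = phi_{k-1,j} - phi_{kk} phi_{k-1,k-j},  j = 1..k-1.
Step k = 1:
  phi_11 = rho(1) = 0.2187.
Step k = 2:
  phi_22 = [rho(2) - phi_11 rho(1)] / [1 - phi_11 rho(1)] = [-0.4454 - (0.2187)(0.2187)] / [1 - (0.2187)(0.2187)]
         = -0.49322969 / 0.95217031 = -0.518.
Therefore phi_{22} = -0.5180.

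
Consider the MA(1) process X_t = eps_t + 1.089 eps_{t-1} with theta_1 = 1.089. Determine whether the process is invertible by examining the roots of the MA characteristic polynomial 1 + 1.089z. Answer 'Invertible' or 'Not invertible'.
\text{Not invertible}

The MA(q) characteristic polynomial is P(z) = 1 + 1.089z.
Invertibility requires all roots to lie outside the unit circle, i.e. |z| > 1 for every root.
This is linear in z: 1 + (1.089) z = 0  =>  z = -1/(1.089) = -0.918274,  |z| = 0.918274.
Moduli of all roots: 0.9183.
All moduli strictly greater than 1? No.
Verdict: Not invertible.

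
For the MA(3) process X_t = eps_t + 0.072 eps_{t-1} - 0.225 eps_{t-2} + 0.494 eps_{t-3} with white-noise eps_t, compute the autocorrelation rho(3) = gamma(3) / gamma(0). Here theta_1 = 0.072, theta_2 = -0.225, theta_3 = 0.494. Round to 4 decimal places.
\rho(3) = 0.3800

For an MA(q) process with theta_0 = 1, the autocovariance is
  gamma(k) = sigma^2 * sum_{i=0..q-k} theta_i * theta_{i+k},
and rho(k) = gamma(k) / gamma(0). Sigma^2 cancels.
  numerator   = (1)*(0.494) = 0.494.
  denominator = (1)^2 + (0.072)^2 + (-0.225)^2 + (0.494)^2 = 1.299845.
  rho(3) = 0.494 / 1.299845 = 0.3800.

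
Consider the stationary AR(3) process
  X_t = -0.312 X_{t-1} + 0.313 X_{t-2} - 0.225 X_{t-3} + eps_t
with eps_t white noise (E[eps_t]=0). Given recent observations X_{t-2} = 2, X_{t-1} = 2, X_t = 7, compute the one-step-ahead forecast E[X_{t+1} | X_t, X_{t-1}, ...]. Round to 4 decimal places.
E[X_{t+1} \mid \mathcal F_t] = -2.0080

For an AR(p) model X_t = c + sum_i phi_i X_{t-i} + eps_t, the
one-step-ahead conditional mean is
  E[X_{t+1} | X_t, ...] = c + sum_i phi_i X_{t+1-i}.
Substitute known values:
  E[X_{t+1} | ...] = (-0.312) * (7) + (0.313) * (2) + (-0.225) * (2)
                   = -2.0080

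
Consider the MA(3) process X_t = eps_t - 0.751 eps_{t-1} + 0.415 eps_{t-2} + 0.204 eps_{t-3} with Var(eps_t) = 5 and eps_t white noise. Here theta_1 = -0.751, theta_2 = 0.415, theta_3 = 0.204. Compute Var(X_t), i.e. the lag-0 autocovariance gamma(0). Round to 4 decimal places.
\gamma(0) = 8.8892

For an MA(q) process X_t = eps_t + sum_i theta_i eps_{t-i} with
Var(eps_t) = sigma^2, the variance is
  gamma(0) = sigma^2 * (1 + sum_i theta_i^2).
  sum_i theta_i^2 = (-0.751)^2 + (0.415)^2 + (0.204)^2 = 0.564001 + 0.172225 + 0.041616 = 0.777842.
  gamma(0) = 5 * (1 + 0.777842) = 5 * 1.777842 = 8.88921, which rounds to 8.8892.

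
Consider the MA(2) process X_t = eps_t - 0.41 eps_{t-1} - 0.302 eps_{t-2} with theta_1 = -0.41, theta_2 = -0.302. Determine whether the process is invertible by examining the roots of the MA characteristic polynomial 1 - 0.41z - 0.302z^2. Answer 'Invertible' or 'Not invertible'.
\text{Invertible}

The MA(q) characteristic polynomial is P(z) = 1 - 0.41z - 0.302z^2.
Invertibility requires all roots to lie outside the unit circle, i.e. |z| > 1 for every root.
Set 1 + (-0.41) z + (-0.302) z^2 = 0, i.e. a z^2 + b z + c = 0 with a = -0.302, b = -0.41, c = 1.
Discriminant D = b^2 - 4ac = (-0.41)^2 - 4*(-0.302)*1 = 0.1681 - (-1.208) = 1.3761.
D >= 0, so the roots are real: z = (-b +/- sqrt(D)) / (2a) = (0.41 +/- 1.173073) / (-0.604).
  z_1 = (0.41 + 1.173073) / (-0.604) = -2.621,   |z_1| = 2.621.
  z_2 = (0.41 - 1.173073) / (-0.604) = 1.2634,   |z_2| = 1.2634.
Moduli of all roots: 2.6210, 1.2634.
All moduli strictly greater than 1? Yes.
Verdict: Invertible.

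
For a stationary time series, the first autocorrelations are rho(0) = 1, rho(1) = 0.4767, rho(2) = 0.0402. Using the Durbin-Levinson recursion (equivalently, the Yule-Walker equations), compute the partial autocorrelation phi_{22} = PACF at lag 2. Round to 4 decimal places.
\phi_{22} = -0.2420

The PACF at lag k is phi_{kk}, the last component of the solution
to the Yule-Walker system G_k phi = r_k where
  (G_k)_{ij} = rho(|i - j|), (r_k)_i = rho(i), i,j = 1..k.
Equivalently, Durbin-Levinson gives phi_{kk} iteratively:
  phi_{11} = rho(1)
  phi_{kk} = [rho(k) - sum_{j=1..k-1} phi_{k-1,j} rho(k-j)]
            / [1 - sum_{j=1..k-1} phi_{k-1,j} rho(j)],
  phi_{k,j} = phi_{k-1,j} - phi_{kk} phi_{k-1,k-j},  j = 1..k-1.
Step k = 1:
  phi_11 = rho(1) = 0.4767.
Step k = 2:
  phi_22 = [rho(2) - phi_11 rho(1)] / [1 - phi_11 rho(1)] = [0.0402 - (0.4767)(0.4767)] / [1 - (0.4767)(0.4767)]
         = -0.18704289 / 0.77275711 = -0.242.
Therefore phi_{22} = -0.2420.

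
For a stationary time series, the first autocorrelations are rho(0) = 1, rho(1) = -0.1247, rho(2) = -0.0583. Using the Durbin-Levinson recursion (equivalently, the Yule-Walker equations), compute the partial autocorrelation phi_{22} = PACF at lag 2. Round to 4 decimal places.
\phi_{22} = -0.0750

The PACF at lag k is phi_{kk}, the last component of the solution
to the Yule-Walker system G_k phi = r_k where
  (G_k)_{ij} = rho(|i - j|), (r_k)_i = rho(i), i,j = 1..k.
Equivalently, Durbin-Levinson gives phi_{kk} iteratively:
  phi_{11} = rho(1)
  phi_{kk} = [rho(k) - sum_{j=1..k-1} phi_{k-1,j} rho(k-j)]
            / [1 - sum_{j=1..k-1} phi_{k-1,j} rho(j)],
  phi_{k,j} = phi_{k-1,j} - phi_{kk} phi_{k-1,k-j},  j = 1..k-1.
Step k = 1:
  phi_11 = rho(1) = -0.1247.
Step k = 2:
  phi_22 = [rho(2) - phi_11 rho(1)] / [1 - phi_11 rho(1)] = [-0.0583 - (-0.1247)(-0.1247)] / [1 - (-0.1247)(-0.1247)]
         = -0.07385009 / 0.98444991 = -0.075.
Therefore phi_{22} = -0.0750.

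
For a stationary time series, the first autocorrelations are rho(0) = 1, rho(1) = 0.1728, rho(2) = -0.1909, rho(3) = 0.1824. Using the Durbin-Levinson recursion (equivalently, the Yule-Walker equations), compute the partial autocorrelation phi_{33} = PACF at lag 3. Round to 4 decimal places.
\phi_{33} = 0.2850

The PACF at lag k is phi_{kk}, the last component of the solution
to the Yule-Walker system G_k phi = r_k where
  (G_k)_{ij} = rho(|i - j|), (r_k)_i = rho(i), i,j = 1..k.
Equivalently, Durbin-Levinson gives phi_{kk} iteratively:
  phi_{11} = rho(1)
  phi_{kk} = [rho(k) - sum_{j=1..k-1} phi_{k-1,j} rho(k-j)]
            / [1 - sum_{j=1..k-1} phi_{k-1,j} rho(j)],
  phi_{k,j} = phi_{k-1,j} - phi_{kk} phi_{k-1,k-j},  j = 1..k-1.
Step k = 1:
  phi_11 = rho(1) = 0.1728.
Step k = 2:
  phi_22 = [rho(2) - phi_11 rho(1)] / [1 - phi_11 rho(1)] = [-0.1909 - (0.1728)(0.1728)] / [1 - (0.1728)(0.1728)]
         = -0.22075984 / 0.97014016 = -0.227555.
  Update: phi_21 = phi_11 - phi_22 phi_11 = 0.1728 - (-0.227555)(0.1728) = 0.212121.
Step k = 3:
  phi_33 = [rho(3) - phi_21 rho(2) - phi_22 rho(1)] / [1 - phi_21 rho(1) - phi_22 rho(2)]
    numerator   = 0.1824 - (0.212121)(-0.1909) - (-0.227555)(0.1728) = 0.26221541
    denominator = 1 - (0.212121)(0.1728) - (-0.227555)(-0.1909) = 0.91990525
  phi_33 = 0.26221541 / 0.91990525 = 0.285.
Therefore phi_{33} = 0.2850.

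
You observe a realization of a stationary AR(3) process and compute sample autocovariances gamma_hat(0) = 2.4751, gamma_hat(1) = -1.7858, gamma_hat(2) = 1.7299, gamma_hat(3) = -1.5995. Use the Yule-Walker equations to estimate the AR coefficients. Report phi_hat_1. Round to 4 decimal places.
\hat\phi_{1} = -0.3980

The Yule-Walker equations for an AR(p) process read, in matrix form,
  Gamma_p phi = r_p,   with   (Gamma_p)_{ij} = gamma(|i - j|),
                       (r_p)_i = gamma(i),   i,j = 1..p.
Substitute the sample gammas (Toeplitz matrix and right-hand side of size 3):
  Gamma_p = [[2.4751, -1.7858, 1.7299], [-1.7858, 2.4751, -1.7858], [1.7299, -1.7858, 2.4751]]
  r_p     = [-1.7858, 1.7299, -1.5995]
Written out (R1..R3):
  (R1) 2.4751 phi_1 - 1.7858 phi_2 + 1.7299 phi_3 = -1.7858
  (R2) -1.7858 phi_1 + 2.4751 phi_2 - 1.7858 phi_3 = 1.7299
  (R3) 1.7299 phi_1 - 1.7858 phi_2 + 2.4751 phi_3 = -1.5995
Gaussian elimination:
  R2 <- R2 - (-1.7858/2.4751) R1 = R2 - (-0.721506) R1:  1.186634 phi_2 - 0.537666 phi_3 = 0.441434
  R3 <- R3 - (1.7299/2.4751) R1 = R3 - (0.698921) R1:  -0.537666 phi_2 + 1.266036 phi_3 = -0.351366
  R3 <- R3 - (-0.537666/1.186634) R2 = R3 - (-0.453102) R2:  1.022418 phi_3 = -0.151352
Back-substitution:
  phi_hat_3 = -0.151352 / 1.022418 = -0.148033
  phi_hat_2 = (0.441434 - (-0.537666)(-0.148033)) / 1.186634 = 0.304931
  phi_hat_1 = (-1.7858 - (-1.7858)(0.304931) - (1.7299)(-0.148033)) / 2.4751 = -0.398033
So phi_hat = [-0.3980, 0.3049, -0.1480].
Therefore phi_hat_1 = -0.3980.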